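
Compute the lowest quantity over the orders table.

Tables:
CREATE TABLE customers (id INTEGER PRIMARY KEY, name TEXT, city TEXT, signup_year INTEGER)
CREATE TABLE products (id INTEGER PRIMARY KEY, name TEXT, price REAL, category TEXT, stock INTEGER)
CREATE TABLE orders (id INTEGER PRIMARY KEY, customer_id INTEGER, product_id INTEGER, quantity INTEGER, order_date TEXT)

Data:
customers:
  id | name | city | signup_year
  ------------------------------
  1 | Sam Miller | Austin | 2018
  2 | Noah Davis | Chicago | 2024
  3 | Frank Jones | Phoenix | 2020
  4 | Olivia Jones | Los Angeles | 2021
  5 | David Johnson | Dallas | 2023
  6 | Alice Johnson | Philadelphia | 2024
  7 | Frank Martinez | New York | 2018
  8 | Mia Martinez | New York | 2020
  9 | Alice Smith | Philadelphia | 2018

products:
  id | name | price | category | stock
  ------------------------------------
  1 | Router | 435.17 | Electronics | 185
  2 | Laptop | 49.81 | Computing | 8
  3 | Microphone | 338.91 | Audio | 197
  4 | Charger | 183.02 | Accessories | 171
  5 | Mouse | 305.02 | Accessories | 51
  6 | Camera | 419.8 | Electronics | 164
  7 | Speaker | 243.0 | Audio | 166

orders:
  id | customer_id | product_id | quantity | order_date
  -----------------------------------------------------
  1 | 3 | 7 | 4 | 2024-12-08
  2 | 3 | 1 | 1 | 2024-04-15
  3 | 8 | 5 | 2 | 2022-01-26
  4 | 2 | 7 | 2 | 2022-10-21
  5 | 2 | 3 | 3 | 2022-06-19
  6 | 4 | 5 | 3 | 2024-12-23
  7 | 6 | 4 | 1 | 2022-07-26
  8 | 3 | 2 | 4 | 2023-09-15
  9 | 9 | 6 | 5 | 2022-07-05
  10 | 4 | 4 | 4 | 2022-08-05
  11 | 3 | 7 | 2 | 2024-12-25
SELECT MIN(quantity) FROM orders

Execution result:
1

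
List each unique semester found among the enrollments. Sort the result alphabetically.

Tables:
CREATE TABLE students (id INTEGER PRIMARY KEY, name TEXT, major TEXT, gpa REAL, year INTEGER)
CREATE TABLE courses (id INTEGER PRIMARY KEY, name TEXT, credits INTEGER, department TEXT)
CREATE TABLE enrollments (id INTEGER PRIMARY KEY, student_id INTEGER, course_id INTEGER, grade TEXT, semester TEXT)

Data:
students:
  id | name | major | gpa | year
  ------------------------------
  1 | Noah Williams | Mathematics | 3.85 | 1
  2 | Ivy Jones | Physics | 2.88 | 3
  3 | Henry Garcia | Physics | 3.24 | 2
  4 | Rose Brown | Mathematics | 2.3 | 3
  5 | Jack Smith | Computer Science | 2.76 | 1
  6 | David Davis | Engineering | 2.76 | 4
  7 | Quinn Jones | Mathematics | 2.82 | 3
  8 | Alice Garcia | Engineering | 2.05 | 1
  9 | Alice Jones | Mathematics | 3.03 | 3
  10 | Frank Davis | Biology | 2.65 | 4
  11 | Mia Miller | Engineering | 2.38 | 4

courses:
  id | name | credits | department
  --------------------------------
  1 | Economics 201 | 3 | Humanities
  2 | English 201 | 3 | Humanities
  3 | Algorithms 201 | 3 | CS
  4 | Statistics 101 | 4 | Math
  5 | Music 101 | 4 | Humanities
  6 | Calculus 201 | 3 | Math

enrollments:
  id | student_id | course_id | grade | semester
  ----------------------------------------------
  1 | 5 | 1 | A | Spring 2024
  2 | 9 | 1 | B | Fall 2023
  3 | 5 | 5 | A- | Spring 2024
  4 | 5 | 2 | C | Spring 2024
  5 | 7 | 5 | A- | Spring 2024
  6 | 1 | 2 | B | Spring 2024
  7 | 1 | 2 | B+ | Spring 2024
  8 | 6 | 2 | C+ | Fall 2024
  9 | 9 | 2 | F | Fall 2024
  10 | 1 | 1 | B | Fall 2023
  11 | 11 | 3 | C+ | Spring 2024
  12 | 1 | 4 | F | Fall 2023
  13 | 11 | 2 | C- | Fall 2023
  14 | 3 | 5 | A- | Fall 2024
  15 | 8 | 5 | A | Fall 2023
SELECT DISTINCT semester FROM enrollments ORDER BY semester

Execution result:
semester
Fall 2023
Fall 2024
Spring 2024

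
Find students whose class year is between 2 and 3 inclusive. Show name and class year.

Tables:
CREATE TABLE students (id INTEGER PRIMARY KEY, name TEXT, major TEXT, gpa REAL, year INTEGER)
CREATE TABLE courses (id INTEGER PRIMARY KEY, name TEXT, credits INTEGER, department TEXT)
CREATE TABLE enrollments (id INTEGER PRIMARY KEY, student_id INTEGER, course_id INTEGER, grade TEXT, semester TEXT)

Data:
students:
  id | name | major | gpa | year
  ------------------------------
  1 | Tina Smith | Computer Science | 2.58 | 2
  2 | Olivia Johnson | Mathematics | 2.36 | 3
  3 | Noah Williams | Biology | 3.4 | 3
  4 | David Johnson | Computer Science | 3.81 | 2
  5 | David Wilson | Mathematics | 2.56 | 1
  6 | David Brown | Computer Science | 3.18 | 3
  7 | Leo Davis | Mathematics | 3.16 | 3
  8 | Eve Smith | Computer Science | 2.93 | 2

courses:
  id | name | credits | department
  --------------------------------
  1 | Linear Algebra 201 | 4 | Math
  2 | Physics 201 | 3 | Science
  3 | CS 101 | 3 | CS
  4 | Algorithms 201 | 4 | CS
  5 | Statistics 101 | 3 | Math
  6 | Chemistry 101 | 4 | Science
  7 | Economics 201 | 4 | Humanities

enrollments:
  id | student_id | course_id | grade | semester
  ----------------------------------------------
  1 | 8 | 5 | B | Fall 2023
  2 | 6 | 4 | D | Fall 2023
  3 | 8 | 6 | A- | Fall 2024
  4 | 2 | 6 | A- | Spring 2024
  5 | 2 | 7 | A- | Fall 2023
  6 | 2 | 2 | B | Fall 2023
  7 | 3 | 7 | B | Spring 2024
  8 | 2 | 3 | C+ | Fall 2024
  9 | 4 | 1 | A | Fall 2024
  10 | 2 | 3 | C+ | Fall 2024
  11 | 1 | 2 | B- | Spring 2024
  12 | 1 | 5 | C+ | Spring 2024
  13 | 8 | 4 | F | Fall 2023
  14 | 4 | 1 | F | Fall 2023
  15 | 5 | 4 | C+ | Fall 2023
SELECT name, year FROM students WHERE year BETWEEN 2 AND 3

Execution result:
name | year
Tina Smith | 2
Olivia Johnson | 3
Noah Williams | 3
David Johnson | 2
David Brown | 3
Leo Davis | 3
Eve Smith | 2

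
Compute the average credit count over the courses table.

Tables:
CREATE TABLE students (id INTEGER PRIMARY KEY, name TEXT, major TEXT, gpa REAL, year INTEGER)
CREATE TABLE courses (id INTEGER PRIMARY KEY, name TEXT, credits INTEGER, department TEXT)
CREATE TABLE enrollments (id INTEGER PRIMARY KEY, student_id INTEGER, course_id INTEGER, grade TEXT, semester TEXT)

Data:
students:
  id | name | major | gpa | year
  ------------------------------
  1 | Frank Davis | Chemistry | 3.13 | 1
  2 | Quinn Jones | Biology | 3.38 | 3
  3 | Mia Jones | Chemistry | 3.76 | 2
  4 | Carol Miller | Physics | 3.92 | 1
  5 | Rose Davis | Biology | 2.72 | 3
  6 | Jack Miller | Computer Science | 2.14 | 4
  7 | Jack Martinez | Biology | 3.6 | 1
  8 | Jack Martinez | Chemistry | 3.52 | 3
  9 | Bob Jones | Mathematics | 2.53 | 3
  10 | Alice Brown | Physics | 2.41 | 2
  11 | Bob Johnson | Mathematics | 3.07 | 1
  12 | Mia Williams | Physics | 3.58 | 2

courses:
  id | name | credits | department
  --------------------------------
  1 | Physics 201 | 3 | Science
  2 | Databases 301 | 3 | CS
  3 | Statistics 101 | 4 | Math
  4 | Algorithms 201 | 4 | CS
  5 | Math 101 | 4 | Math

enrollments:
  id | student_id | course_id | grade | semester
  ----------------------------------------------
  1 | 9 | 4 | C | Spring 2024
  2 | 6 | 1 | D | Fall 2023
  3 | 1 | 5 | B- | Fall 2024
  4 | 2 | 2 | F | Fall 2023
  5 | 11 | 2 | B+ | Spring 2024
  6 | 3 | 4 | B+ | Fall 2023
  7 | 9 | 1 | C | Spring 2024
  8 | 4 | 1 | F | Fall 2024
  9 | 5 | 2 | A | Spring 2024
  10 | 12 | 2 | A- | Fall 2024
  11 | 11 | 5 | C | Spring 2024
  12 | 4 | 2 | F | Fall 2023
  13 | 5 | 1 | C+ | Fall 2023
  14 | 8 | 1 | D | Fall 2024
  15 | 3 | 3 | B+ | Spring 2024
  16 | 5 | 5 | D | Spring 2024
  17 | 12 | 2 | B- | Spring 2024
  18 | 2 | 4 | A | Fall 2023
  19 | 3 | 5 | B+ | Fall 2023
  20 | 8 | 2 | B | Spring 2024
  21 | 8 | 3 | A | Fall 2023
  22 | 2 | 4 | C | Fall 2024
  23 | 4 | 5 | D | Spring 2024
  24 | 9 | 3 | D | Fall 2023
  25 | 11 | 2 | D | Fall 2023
SELECT AVG(credits) FROM courses

Execution result:
3.60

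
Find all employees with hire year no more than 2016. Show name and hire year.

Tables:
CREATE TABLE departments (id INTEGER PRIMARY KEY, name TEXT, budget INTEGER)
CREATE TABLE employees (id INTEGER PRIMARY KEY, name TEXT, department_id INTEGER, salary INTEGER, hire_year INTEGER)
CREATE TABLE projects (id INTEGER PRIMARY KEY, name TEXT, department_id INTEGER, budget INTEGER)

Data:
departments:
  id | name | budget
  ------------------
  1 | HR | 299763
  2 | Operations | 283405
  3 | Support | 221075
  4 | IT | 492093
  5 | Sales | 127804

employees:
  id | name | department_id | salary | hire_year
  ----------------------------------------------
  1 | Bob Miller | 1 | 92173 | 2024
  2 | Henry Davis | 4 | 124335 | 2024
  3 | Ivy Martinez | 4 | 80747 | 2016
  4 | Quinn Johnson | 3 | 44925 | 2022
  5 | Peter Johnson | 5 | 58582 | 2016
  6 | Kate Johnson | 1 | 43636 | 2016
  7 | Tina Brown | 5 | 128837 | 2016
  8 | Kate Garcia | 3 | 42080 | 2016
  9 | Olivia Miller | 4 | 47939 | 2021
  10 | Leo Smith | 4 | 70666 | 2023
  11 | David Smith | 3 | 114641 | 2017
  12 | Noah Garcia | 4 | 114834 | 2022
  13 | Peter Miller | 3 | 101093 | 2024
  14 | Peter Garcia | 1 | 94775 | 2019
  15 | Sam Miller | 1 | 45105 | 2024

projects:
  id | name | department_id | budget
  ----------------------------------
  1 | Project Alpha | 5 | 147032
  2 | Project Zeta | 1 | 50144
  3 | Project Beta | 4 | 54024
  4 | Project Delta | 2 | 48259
SELECT name, hire_year FROM employees WHERE hire_year <= 2016

Execution result:
name | hire_year
Ivy Martinez | 2016
Peter Johnson | 2016
Kate Johnson | 2016
Tina Brown | 2016
Kate Garcia | 2016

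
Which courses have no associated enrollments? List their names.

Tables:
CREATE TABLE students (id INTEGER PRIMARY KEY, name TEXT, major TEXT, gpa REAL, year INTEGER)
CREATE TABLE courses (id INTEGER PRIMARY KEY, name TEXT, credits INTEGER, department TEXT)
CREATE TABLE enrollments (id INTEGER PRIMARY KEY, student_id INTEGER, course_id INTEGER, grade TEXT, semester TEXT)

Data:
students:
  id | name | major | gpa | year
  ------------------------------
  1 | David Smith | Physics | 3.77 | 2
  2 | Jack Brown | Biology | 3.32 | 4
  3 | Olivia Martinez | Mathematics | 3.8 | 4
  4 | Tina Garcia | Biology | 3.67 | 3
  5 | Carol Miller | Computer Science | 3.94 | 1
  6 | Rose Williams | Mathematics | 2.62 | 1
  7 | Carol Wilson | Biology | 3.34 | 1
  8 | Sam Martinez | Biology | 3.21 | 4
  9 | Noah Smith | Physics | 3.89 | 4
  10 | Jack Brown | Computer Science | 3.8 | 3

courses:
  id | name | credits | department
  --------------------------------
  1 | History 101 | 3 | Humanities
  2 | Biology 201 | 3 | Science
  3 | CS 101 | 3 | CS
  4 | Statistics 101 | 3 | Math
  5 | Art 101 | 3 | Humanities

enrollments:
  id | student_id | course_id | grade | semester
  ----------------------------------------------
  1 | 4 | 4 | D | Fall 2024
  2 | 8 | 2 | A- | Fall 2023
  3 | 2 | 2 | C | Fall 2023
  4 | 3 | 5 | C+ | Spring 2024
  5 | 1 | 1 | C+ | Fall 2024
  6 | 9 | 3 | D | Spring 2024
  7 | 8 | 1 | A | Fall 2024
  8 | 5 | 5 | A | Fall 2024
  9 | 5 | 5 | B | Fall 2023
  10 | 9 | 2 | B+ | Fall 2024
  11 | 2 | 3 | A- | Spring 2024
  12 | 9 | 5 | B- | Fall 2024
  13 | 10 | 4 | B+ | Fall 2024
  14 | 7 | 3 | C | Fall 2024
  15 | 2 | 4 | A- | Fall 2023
SELECT p.name FROM courses p LEFT JOIN enrollments c ON c.course_id = p.id WHERE c.id IS NULL

Execution result:
(no rows)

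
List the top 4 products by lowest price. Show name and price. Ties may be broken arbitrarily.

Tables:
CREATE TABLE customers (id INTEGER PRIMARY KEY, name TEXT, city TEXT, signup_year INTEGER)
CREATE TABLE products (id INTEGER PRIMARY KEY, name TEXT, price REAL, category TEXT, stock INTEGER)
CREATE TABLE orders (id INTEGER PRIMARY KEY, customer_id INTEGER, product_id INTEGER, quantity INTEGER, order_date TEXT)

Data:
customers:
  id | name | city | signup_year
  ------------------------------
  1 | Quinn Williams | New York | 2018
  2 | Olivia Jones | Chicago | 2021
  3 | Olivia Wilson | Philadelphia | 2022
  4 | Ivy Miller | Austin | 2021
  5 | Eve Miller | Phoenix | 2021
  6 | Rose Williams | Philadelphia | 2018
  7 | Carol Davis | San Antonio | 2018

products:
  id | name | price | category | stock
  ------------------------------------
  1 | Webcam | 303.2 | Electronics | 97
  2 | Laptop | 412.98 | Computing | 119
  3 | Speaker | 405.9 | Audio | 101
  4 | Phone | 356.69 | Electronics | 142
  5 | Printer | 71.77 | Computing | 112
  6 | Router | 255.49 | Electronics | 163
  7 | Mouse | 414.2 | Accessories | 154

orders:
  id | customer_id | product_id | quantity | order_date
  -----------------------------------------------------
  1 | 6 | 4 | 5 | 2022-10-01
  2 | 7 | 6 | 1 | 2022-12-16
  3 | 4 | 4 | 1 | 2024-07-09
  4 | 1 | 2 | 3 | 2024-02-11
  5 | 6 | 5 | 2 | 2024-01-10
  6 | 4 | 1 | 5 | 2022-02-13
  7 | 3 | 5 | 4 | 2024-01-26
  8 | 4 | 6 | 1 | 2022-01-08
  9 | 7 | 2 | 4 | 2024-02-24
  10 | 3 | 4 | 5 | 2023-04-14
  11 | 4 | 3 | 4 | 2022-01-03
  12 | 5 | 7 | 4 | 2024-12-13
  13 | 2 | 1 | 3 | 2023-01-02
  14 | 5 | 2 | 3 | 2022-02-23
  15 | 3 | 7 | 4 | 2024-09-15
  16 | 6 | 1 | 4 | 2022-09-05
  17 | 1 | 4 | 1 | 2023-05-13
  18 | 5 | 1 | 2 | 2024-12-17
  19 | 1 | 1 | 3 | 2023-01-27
SELECT name, price FROM products ORDER BY price ASC LIMIT 4

Execution result:
name | price
Printer | 71.77
Router | 255.49
Webcam | 303.20
Phone | 356.69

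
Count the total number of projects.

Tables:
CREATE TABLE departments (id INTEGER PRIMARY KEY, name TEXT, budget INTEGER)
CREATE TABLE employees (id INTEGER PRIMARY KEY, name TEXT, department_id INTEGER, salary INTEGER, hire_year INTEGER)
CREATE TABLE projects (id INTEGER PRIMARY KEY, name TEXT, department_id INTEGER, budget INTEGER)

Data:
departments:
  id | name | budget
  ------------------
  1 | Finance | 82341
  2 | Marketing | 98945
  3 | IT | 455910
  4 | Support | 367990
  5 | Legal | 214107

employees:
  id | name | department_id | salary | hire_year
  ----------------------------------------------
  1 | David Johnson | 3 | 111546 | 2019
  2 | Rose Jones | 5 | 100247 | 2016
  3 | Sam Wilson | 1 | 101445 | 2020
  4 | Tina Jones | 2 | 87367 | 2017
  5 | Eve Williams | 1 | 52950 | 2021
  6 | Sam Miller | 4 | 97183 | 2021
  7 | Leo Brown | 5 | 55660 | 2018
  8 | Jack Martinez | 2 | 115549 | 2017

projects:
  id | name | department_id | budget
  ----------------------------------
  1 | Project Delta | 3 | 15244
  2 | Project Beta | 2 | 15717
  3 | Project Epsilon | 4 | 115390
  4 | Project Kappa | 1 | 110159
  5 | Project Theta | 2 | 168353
SELECT COUNT(*) FROM projects

Execution result:
5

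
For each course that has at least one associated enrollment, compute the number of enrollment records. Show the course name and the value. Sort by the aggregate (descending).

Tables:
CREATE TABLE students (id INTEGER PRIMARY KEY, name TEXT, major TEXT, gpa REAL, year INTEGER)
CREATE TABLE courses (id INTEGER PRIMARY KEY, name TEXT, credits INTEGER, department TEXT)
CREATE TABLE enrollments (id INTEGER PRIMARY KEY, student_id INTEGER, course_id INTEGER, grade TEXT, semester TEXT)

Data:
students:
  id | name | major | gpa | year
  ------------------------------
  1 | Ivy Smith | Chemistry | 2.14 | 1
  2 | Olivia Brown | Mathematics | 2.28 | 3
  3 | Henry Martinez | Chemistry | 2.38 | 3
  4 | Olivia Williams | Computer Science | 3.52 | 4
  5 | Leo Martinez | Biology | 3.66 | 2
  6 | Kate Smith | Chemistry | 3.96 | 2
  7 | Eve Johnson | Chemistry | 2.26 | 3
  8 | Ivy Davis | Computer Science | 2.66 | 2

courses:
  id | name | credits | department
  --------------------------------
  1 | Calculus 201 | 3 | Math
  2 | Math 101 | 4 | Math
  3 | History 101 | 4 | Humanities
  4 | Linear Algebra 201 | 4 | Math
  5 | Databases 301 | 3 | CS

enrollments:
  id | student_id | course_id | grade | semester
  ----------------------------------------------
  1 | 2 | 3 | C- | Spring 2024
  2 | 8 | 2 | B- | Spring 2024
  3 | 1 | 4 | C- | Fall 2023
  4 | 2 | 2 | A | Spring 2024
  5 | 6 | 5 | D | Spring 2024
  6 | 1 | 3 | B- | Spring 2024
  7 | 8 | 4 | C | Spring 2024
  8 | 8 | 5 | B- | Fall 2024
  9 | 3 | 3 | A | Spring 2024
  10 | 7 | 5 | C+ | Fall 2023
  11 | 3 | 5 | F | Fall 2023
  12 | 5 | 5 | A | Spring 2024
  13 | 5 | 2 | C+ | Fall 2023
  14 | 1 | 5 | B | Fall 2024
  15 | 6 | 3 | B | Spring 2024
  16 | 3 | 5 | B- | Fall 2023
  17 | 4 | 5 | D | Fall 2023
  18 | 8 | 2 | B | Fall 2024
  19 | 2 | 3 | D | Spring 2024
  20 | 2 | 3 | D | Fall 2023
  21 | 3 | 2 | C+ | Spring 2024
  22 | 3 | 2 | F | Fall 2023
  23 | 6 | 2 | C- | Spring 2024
SELECT p.name, COUNT(*) AS n FROM enrollments c JOIN courses p ON c.course_id = p.id GROUP BY p.id, p.name ORDER BY n DESC

Execution result:
name | n
Databases 301 | 8
Math 101 | 7
History 101 | 6
Linear Algebra 201 | 2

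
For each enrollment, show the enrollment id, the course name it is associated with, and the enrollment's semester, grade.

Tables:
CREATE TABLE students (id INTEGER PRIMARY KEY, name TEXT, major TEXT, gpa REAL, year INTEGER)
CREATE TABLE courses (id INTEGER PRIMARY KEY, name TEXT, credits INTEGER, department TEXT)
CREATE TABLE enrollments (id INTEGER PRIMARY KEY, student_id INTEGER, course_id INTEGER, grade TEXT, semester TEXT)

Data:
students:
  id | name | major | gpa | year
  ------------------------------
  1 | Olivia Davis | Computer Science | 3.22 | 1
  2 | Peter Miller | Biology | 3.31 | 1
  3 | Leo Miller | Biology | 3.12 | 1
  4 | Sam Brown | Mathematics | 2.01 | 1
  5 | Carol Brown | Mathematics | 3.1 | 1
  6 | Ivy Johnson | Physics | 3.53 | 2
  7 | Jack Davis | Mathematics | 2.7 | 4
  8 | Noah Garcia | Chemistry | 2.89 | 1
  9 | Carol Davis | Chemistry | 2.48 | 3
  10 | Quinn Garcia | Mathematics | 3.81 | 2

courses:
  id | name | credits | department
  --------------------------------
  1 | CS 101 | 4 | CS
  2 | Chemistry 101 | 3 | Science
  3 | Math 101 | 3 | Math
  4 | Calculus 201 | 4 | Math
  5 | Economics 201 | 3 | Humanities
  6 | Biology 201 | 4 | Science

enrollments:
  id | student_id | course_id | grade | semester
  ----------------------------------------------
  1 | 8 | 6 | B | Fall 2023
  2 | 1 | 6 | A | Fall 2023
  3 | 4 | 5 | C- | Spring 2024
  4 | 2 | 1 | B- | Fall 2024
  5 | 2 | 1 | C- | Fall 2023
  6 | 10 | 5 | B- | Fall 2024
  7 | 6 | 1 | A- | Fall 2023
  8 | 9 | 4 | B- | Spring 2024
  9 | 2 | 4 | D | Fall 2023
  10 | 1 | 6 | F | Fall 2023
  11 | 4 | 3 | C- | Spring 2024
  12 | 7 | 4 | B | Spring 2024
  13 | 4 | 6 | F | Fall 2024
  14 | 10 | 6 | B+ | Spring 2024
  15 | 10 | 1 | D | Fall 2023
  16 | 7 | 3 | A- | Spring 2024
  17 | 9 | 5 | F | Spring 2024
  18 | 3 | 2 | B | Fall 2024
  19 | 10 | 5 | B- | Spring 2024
SELECT c.id, p.name AS course, c.semester, c.grade FROM enrollments c JOIN courses p ON c.course_id = p.id

Execution result:
id | course | semester | grade
1 | Biology 201 | Fall 2023 | B
2 | Biology 201 | Fall 2023 | A
3 | Economics 201 | Spring 2024 | C-
4 | CS 101 | Fall 2024 | B-
5 | CS 101 | Fall 2023 | C-
6 | Economics 201 | Fall 2024 | B-
7 | CS 101 | Fall 2023 | A-
8 | Calculus 201 | Spring 2024 | B-
9 | Calculus 201 | Fall 2023 | D
10 | Biology 201 | Fall 2023 | F
11 | Math 101 | Spring 2024 | C-
12 | Calculus 201 | Spring 2024 | B
13 | Biology 201 | Fall 2024 | F
14 | Biology 201 | Spring 2024 | B+
15 | CS 101 | Fall 2023 | D
16 | Math 101 | Spring 2024 | A-
17 | Economics 201 | Spring 2024 | F
18 | Chemistry 101 | Fall 2024 | B
19 | Economics 201 | Spring 2024 | B-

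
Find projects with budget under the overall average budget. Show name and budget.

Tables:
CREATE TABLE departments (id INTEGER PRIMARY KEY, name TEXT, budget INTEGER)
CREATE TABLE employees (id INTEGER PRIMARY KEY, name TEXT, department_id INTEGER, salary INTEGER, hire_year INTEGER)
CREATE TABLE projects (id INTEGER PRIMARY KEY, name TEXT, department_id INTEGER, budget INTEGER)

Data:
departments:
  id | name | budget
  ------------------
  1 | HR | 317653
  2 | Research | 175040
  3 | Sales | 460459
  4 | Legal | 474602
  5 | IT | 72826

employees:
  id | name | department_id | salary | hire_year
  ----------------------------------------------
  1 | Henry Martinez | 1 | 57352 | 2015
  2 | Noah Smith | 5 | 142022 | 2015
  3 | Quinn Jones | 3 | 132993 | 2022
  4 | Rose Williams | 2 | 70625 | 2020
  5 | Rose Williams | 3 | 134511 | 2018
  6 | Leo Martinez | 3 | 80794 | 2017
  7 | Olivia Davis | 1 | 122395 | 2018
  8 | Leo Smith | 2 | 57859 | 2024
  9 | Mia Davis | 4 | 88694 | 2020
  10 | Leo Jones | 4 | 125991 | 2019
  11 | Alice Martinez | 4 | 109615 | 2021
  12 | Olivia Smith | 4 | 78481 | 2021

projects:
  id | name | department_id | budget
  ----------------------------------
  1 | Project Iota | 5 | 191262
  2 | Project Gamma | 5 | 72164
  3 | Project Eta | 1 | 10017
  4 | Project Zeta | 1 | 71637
SELECT name, budget FROM projects WHERE budget < (SELECT AVG(budget) FROM projects)

Execution result:
name | budget
Project Gamma | 72164
Project Eta | 10017
Project Zeta | 71637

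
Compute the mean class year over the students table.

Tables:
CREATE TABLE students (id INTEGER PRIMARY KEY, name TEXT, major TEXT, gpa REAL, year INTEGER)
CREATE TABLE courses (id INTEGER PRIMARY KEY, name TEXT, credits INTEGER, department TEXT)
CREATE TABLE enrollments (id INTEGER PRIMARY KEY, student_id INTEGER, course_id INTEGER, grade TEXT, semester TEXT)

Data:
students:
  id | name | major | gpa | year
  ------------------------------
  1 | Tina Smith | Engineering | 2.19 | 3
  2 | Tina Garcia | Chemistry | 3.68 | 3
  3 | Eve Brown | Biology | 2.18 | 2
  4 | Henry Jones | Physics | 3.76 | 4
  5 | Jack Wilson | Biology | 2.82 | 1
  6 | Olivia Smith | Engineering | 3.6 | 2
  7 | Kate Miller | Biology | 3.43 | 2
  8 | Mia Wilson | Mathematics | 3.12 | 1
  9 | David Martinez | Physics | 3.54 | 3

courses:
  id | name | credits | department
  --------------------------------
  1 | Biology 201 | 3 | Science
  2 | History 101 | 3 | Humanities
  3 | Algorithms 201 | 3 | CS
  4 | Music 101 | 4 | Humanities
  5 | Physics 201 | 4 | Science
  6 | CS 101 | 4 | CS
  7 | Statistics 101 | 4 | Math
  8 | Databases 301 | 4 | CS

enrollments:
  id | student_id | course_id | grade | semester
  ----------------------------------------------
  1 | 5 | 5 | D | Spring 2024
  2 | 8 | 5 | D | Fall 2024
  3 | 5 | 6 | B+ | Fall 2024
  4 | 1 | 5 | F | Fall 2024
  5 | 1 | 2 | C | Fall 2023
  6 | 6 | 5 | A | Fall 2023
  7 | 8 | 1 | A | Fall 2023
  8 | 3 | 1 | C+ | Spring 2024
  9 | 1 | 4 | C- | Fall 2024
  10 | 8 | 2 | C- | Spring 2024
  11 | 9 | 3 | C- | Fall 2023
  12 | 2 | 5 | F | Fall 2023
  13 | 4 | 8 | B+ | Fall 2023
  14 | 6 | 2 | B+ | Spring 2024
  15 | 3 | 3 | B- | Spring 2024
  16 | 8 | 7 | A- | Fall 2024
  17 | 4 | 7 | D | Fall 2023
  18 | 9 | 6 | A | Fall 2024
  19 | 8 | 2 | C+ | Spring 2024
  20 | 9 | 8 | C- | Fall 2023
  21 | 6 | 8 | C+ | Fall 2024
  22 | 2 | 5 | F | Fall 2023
SELECT AVG(year) FROM students

Execution result:
2.33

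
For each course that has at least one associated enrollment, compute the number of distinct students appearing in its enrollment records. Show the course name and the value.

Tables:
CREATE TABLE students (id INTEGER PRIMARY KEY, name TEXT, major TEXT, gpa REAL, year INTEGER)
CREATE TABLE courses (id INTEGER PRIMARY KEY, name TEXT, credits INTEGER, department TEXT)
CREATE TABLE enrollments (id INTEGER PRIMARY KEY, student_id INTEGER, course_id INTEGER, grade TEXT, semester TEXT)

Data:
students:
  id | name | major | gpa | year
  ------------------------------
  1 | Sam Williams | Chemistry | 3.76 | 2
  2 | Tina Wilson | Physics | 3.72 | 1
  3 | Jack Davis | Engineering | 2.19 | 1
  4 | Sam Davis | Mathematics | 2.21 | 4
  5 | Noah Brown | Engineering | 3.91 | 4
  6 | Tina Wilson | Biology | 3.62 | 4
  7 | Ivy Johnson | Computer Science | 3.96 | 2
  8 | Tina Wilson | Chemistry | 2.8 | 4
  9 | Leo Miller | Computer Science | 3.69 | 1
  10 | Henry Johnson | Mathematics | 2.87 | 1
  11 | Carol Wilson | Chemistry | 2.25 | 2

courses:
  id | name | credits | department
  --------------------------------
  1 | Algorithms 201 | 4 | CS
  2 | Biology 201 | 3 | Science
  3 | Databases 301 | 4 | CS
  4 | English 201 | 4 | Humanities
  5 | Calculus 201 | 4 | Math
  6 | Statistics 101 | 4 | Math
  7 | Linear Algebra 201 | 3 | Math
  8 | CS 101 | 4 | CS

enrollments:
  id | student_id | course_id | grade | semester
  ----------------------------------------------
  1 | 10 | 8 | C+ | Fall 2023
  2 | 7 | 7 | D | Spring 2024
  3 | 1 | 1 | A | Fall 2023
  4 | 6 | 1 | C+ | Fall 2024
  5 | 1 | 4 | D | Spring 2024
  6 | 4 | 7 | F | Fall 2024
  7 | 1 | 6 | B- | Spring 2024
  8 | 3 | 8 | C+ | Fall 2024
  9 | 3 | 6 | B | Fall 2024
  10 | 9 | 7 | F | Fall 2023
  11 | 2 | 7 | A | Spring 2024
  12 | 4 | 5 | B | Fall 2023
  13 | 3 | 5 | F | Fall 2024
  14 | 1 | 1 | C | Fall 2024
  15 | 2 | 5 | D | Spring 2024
SELECT p.name, COUNT(DISTINCT c.student_id) AS distinct_student_count FROM enrollments c JOIN courses p ON c.course_id = p.id GROUP BY p.id, p.name

Execution result:
name | distinct_student_count
Algorithms 201 | 2
English 201 | 1
Calculus 201 | 3
Statistics 101 | 2
Linear Algebra 201 | 4
CS 101 | 2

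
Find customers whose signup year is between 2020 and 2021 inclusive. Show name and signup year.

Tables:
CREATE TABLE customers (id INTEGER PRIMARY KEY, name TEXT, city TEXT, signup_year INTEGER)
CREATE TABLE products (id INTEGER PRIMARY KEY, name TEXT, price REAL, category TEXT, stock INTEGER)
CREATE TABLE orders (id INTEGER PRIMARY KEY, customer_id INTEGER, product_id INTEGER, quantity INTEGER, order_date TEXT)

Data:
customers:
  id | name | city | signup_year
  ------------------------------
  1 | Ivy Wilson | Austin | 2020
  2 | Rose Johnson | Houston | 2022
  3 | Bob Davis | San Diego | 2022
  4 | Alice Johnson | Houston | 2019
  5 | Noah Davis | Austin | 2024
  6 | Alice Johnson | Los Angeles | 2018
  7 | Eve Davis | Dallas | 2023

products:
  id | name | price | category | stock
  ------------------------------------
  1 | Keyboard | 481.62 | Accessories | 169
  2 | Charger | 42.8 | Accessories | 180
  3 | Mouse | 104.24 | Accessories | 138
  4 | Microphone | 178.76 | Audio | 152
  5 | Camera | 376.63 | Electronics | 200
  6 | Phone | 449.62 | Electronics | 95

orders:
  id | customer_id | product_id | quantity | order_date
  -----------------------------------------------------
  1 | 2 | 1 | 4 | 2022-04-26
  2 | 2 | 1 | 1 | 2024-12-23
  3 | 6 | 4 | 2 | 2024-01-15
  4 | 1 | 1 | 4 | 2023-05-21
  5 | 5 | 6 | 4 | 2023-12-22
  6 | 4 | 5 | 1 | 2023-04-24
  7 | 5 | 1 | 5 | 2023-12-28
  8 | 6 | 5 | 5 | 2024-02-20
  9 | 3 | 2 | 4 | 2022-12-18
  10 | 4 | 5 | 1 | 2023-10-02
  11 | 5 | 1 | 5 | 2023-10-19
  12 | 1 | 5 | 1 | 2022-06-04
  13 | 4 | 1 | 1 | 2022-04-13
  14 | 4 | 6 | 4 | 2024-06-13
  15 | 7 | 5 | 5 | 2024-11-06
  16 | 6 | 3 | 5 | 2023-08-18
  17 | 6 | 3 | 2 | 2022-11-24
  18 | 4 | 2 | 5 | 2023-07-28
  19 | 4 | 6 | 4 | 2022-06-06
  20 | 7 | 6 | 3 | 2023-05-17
SELECT name, signup_year FROM customers WHERE signup_year BETWEEN 2020 AND 2021

Execution result:
name | signup_year
Ivy Wilson | 2020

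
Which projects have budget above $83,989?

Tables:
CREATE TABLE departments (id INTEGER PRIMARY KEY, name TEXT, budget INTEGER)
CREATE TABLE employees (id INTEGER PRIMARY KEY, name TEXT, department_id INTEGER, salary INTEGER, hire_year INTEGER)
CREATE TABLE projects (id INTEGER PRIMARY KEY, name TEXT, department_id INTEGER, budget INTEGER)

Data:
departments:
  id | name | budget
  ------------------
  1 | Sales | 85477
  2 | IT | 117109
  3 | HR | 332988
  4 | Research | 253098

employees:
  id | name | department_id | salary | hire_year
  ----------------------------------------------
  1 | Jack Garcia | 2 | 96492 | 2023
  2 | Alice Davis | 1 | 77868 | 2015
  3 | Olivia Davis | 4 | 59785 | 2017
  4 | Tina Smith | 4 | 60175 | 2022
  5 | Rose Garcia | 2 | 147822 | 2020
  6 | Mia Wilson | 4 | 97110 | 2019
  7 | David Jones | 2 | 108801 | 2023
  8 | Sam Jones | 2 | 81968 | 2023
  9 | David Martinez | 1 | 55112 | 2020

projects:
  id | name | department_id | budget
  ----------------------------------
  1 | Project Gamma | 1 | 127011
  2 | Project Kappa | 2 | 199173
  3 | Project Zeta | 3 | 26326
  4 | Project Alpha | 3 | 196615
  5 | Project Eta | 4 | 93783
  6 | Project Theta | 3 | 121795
SELECT name, budget FROM projects WHERE budget > 83989

Execution result:
name | budget
Project Gamma | 127011
Project Kappa | 199173
Project Alpha | 196615
Project Eta | 93783
Project Theta | 121795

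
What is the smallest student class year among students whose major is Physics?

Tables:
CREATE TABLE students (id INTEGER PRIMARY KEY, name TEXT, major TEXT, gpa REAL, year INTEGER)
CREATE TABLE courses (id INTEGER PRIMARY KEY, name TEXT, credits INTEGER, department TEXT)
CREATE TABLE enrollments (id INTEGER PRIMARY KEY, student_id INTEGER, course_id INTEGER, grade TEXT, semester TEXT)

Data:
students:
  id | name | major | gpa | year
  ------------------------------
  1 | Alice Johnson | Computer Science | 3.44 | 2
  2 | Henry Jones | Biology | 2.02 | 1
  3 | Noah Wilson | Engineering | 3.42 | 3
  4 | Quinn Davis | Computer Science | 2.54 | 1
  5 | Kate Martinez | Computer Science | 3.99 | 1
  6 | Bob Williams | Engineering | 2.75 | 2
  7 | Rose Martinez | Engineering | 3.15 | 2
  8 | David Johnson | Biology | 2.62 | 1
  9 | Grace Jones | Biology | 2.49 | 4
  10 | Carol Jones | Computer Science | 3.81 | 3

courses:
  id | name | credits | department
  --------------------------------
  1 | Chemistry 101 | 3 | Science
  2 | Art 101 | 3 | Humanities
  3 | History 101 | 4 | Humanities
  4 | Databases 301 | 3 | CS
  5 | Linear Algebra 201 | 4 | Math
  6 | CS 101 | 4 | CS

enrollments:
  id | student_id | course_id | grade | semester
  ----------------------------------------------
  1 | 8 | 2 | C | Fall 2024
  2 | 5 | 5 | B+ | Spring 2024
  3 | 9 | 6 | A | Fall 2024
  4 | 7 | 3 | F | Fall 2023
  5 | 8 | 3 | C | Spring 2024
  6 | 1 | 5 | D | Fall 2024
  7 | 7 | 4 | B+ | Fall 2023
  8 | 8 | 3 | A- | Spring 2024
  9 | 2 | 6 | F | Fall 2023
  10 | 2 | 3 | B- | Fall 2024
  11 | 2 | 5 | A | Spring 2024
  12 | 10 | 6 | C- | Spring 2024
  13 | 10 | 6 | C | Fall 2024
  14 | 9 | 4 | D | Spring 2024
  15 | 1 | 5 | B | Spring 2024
SELECT MIN(year) FROM students WHERE major = 'Physics'

Execution result:
NULL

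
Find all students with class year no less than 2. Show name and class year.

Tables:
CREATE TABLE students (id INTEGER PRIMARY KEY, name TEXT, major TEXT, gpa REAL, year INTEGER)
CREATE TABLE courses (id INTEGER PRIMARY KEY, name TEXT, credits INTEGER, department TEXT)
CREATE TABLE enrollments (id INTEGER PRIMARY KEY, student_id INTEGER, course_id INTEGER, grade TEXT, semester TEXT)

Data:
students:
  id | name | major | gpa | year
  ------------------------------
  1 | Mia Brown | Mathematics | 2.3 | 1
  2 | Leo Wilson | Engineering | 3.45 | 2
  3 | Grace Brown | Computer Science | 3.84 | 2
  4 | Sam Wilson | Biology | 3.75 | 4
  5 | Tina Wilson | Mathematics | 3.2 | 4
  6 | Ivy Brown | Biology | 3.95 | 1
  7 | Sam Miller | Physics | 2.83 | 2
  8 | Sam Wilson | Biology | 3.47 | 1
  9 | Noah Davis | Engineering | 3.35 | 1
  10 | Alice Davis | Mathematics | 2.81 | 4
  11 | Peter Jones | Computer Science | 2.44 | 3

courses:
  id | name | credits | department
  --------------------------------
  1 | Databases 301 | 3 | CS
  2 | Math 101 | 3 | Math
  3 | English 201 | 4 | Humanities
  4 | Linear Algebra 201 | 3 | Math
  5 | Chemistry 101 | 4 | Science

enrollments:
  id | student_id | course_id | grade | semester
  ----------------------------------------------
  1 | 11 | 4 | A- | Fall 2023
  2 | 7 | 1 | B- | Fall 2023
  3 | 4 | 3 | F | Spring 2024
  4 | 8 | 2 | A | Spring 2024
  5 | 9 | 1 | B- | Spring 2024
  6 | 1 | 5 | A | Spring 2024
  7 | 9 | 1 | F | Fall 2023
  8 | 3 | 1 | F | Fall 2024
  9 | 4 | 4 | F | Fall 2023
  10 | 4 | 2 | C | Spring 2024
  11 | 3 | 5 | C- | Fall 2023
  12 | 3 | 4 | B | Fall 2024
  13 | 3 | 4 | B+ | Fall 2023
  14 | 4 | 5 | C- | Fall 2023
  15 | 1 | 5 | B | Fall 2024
SELECT name, year FROM students WHERE year >= 2

Execution result:
name | year
Leo Wilson | 2
Grace Brown | 2
Sam Wilson | 4
Tina Wilson | 4
Sam Miller | 2
Alice Davis | 4
Peter Jones | 3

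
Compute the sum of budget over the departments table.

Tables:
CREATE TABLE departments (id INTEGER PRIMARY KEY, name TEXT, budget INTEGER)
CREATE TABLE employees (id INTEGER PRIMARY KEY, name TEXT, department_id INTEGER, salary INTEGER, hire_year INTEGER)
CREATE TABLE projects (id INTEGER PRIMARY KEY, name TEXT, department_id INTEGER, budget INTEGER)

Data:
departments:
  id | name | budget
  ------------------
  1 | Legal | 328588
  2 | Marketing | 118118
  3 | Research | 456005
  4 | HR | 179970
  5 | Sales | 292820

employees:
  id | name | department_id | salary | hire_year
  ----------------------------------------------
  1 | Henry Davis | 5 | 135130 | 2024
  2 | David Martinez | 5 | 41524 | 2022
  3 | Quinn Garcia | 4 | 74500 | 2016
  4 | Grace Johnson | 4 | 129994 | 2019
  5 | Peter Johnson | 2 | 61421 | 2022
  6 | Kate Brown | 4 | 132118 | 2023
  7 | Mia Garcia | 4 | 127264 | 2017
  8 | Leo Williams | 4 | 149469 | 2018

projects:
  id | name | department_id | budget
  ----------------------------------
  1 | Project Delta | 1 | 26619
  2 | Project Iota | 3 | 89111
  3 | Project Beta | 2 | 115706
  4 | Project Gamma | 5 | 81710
SELECT SUM(budget) FROM departments

Execution result:
1375501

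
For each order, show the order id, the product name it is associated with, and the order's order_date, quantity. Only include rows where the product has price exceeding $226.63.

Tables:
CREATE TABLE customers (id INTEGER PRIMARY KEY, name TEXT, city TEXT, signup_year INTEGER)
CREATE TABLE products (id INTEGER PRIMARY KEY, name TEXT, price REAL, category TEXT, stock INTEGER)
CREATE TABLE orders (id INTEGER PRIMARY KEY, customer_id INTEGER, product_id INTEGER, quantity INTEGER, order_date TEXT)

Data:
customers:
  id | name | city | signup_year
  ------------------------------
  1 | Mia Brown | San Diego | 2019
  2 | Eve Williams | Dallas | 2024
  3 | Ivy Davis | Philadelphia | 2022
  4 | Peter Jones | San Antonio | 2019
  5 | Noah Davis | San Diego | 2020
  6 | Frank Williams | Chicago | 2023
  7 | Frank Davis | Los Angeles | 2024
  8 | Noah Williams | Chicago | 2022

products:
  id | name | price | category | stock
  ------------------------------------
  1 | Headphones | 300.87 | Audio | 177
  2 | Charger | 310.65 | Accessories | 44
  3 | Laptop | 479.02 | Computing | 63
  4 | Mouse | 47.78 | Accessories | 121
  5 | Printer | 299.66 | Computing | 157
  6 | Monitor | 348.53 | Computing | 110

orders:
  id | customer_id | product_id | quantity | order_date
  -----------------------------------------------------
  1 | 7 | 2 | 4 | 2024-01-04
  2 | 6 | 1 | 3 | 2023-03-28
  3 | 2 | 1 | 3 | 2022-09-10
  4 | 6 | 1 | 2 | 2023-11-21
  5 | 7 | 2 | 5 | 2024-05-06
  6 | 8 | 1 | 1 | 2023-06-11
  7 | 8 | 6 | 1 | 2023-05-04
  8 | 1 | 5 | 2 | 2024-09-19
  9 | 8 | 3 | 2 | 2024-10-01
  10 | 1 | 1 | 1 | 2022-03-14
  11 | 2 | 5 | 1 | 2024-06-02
SELECT c.id, p.name AS product, c.order_date, c.quantity FROM orders c JOIN products p ON c.product_id = p.id WHERE p.price > 226.63

Execution result:
id | product | order_date | quantity
1 | Charger | 2024-01-04 | 4
2 | Headphones | 2023-03-28 | 3
3 | Headphones | 2022-09-10 | 3
4 | Headphones | 2023-11-21 | 2
5 | Charger | 2024-05-06 | 5
6 | Headphones | 2023-06-11 | 1
7 | Monitor | 2023-05-04 | 1
8 | Printer | 2024-09-19 | 2
9 | Laptop | 2024-10-01 | 2
10 | Headphones | 2022-03-14 | 1
11 | Printer | 2024-06-02 | 1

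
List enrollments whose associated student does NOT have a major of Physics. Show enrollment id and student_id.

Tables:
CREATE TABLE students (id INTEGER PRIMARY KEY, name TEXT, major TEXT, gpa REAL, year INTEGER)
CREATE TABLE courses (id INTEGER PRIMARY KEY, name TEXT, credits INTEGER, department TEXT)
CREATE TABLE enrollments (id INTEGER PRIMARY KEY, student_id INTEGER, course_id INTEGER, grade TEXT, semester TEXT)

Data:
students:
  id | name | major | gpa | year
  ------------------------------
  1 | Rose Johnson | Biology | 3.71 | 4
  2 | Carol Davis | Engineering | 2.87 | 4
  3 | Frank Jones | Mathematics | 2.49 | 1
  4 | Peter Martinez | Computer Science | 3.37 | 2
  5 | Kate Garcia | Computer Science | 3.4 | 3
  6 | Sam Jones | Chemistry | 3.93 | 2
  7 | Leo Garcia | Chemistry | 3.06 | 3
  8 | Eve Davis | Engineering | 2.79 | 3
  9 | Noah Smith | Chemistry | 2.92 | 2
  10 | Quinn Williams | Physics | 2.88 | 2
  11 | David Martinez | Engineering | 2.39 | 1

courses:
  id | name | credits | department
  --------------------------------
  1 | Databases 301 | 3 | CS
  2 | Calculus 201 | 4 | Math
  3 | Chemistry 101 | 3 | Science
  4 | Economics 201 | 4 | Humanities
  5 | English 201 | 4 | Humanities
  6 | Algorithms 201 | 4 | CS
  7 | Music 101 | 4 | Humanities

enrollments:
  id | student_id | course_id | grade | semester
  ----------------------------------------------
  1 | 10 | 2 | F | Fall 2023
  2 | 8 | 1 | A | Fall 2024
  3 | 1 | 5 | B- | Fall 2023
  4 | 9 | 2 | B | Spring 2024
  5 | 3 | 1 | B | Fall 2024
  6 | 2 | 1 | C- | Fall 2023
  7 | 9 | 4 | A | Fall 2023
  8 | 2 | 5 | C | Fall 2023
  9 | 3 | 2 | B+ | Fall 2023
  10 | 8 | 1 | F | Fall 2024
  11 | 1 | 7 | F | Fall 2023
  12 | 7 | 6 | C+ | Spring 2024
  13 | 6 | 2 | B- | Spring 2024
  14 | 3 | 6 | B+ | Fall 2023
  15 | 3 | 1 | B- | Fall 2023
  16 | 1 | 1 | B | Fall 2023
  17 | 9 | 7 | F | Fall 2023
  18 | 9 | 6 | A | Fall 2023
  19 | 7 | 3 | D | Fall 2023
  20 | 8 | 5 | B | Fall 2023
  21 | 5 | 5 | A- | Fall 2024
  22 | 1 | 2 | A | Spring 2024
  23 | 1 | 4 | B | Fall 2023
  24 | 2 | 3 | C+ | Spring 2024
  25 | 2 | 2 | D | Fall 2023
SELECT id, student_id FROM enrollments WHERE student_id NOT IN (SELECT id FROM students WHERE major = 'Physics')

Execution result:
id | student_id
2 | 8
3 | 1
4 | 9
5 | 3
6 | 2
7 | 9
8 | 2
9 | 3
10 | 8
11 | 1
12 | 7
13 | 6
14 | 3
15 | 3
16 | 1
17 | 9
18 | 9
19 | 7
20 | 8
21 | 5
22 | 1
23 | 1
24 | 2
25 | 2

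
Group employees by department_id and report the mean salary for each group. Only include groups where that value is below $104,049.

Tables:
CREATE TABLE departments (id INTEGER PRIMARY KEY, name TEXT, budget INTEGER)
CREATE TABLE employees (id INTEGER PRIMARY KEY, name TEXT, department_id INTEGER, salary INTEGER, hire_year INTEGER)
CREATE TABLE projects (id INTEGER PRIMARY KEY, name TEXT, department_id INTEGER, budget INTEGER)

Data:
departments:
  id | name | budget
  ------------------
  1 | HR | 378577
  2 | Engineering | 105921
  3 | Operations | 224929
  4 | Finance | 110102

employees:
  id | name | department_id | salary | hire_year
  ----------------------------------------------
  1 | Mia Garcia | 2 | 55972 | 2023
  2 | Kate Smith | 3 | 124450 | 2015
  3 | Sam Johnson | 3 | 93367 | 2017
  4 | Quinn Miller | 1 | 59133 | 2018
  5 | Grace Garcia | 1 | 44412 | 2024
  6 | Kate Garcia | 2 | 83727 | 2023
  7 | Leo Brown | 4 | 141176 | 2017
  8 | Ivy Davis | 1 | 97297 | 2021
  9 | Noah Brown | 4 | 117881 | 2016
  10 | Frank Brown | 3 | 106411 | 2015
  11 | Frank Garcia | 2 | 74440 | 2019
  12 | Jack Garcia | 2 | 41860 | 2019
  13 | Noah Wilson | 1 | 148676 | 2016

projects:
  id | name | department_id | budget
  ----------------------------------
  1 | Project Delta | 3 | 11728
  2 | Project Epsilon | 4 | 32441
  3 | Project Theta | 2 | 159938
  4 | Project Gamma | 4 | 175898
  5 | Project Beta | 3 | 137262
SELECT department_id, AVG(salary) AS avg_salary FROM employees GROUP BY department_id HAVING AVG(salary) < 104049

Execution result:
department_id | avg_salary
1 | 87379.50
2 | 63999.75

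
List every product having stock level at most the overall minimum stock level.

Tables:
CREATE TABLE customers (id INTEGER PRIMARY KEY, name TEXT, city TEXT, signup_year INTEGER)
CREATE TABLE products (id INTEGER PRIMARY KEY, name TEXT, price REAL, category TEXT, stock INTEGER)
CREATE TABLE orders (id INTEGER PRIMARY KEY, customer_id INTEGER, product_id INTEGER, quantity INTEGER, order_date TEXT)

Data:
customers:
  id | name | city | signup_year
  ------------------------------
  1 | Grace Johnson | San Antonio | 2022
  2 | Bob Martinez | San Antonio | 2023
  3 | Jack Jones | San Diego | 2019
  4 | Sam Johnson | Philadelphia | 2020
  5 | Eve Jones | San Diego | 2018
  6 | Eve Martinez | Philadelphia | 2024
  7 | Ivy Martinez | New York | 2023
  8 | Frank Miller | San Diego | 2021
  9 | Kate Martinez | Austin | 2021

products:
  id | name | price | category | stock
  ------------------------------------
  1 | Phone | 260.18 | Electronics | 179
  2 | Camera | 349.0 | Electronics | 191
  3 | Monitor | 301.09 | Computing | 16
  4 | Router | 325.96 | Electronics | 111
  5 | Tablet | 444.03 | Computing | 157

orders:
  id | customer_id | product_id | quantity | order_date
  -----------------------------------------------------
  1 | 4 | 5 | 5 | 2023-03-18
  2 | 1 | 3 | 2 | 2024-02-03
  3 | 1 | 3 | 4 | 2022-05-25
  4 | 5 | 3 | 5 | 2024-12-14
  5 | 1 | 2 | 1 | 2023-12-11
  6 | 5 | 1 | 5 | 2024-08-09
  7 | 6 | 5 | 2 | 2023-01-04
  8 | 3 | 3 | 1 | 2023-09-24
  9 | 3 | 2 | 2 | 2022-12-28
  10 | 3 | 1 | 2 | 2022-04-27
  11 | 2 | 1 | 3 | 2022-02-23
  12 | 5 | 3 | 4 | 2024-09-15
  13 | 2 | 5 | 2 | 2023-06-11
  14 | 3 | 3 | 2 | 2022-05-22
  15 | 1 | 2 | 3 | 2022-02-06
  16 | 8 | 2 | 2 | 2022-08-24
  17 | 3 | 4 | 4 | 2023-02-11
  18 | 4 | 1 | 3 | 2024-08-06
SELECT name, stock FROM products WHERE stock <= (SELECT MIN(stock) FROM products)

Execution result:
name | stock
Monitor | 16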